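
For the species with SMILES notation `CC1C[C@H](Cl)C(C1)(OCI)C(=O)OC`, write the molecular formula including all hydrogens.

Heavy atoms from the SMILES: 9 C, 1 Cl, 1 I, 3 O.
Implicit hydrogens by atom environment:
  3 × C: 2 H each → 6
  3 × O: no H
  2 × C: 3 H each → 6
  2 × C: 1 H each → 2
  2 × C: no H
  1 × Cl: no H
  1 × I: no H
  Total hydrogens = 14.
Molecular formula: C9H14ClIO3

C9H14ClIO3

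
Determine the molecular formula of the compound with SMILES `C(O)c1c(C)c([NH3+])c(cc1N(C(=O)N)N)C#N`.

C10H14N5O2+

Heavy atoms from the SMILES: 10 C, 5 N, 2 O.
Implicit hydrogens by atom environment:
  5 × C (aromatic): no H
  2 × C: no H
  2 × N: 2 H each → 4
  2 × N: no H
  1 × C: 3 H
  1 × C: 2 H
  1 × C (aromatic): 1 H
  1 × N (charge +1): 3 H
  1 × O: 1 H
  1 × O: no H
  Total hydrogens = 14.
Net charge +1.
Molecular formula: C10H14N5O2+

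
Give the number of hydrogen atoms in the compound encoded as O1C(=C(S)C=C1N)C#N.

4

Hydrogens are implicit in SMILES; fill each atom to its normal valence:
  3 × C (aromatic): no H
  1 × C (aromatic): 1 H
  1 × C: no H
  1 × N: 2 H
  1 × N: no H
  1 × O (aromatic): no H
  1 × S: 1 H
  Total hydrogens = 4.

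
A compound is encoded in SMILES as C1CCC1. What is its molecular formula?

Heavy atoms from the SMILES: 4 C.
Implicit hydrogens by atom environment:
  4 × C: 2 H each → 8
  Total hydrogens = 8.
Molecular formula: C4H8

C4H8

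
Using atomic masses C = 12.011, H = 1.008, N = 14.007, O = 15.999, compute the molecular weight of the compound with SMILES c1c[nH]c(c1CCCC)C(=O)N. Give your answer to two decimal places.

Molecular formula: C9H14N2O.
M = 9×12.011 + 14×1.008 + 2×14.007 + 1×15.999 = 166.22 g/mol.

166.22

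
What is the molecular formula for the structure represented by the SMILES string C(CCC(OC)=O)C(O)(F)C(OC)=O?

C8H13FO5

Heavy atoms from the SMILES: 8 C, 1 F, 5 O.
Implicit hydrogens by atom environment:
  4 × O: no H
  3 × C: 2 H each → 6
  3 × C: no H
  2 × C: 3 H each → 6
  1 × F: no H
  1 × O: 1 H
  Total hydrogens = 13.
Molecular formula: C8H13FO5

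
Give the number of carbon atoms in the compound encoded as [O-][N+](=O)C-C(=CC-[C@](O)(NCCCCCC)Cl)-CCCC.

The symbol for carbon appears 15 times in the SMILES. (Cl is a single chlorine, not C + l.)

15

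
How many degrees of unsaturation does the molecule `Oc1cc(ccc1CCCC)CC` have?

4

Molecular formula from the SMILES: C12H18O.
DoU = (2C + 2 + N − H − X)/2 = (2·12 + 2 + 0 − 18 − 0)/2 = 8/2 = 4.
(Structurally: 1 ring(s) + 3 π bond(s) = 4.)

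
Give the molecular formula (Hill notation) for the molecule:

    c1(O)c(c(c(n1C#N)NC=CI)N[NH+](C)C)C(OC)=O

Heavy atoms from the SMILES: 11 C, 1 I, 5 N, 3 O.
Implicit hydrogens by atom environment:
  4 × C (aromatic): no H
  3 × C: 3 H each → 9
  2 × C: 1 H each → 2
  2 × C: no H
  2 × N: 1 H each → 2
  2 × O: no H
  1 × I: no H
  1 × N (charge +1): 1 H
  1 × N (aromatic): no H
  1 × N: no H
  1 × O: 1 H
  Total hydrogens = 15.
Net charge +1.
Molecular formula: C11H15IN5O3+

C11H15IN5O3+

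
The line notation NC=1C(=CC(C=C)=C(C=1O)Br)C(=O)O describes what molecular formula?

Heavy atoms from the SMILES: 1 Br, 9 C, 1 N, 3 O.
Implicit hydrogens by atom environment:
  5 × C (aromatic): no H
  2 × O: 1 H each → 2
  1 × Br: no H
  1 × C: 2 H
  1 × C (aromatic): 1 H
  1 × C: 1 H
  1 × C: no H
  1 × N: 2 H
  1 × O: no H
  Total hydrogens = 8.
Molecular formula: C9H8BrNO3

C9H8BrNO3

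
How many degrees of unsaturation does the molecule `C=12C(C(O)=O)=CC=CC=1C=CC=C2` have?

Molecular formula from the SMILES: C11H8O2.
DoU = (2C + 2 + N − H − X)/2 = (2·11 + 2 + 0 − 8 − 0)/2 = 16/2 = 8.
(Structurally: 2 ring(s) + 6 π bond(s) = 8.)

8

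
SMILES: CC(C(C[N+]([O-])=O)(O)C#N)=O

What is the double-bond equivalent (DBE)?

Molecular formula from the SMILES: C5H6N2O4.
DoU = (2C + 2 + N − H − X)/2 = (2·5 + 2 + 2 − 6 − 0)/2 = 8/2 = 4.
(Structurally: 0 ring(s) + 4 π bond(s) = 4.)

4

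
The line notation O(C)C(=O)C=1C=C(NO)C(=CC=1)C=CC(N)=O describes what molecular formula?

C11H12N2O4

Heavy atoms from the SMILES: 11 C, 2 N, 4 O.
Implicit hydrogens by atom environment:
  3 × C (aromatic): 1 H each → 3
  3 × C (aromatic): no H
  3 × O: no H
  2 × C: 1 H each → 2
  2 × C: no H
  1 × C: 3 H
  1 × N: 2 H
  1 × N: 1 H
  1 × O: 1 H
  Total hydrogens = 12.
Molecular formula: C11H12N2O4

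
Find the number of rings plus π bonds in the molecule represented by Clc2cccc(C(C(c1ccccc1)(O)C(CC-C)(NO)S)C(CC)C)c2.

8

Molecular formula from the SMILES: C22H30ClNO2S.
DoU = (2C + 2 + N − H − X)/2 = (2·22 + 2 + 1 − 30 − 1)/2 = 16/2 = 8.
(Structurally: 2 ring(s) + 6 π bond(s) = 8.)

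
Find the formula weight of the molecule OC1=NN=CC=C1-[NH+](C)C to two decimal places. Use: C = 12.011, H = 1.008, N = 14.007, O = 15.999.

140.17

Molecular formula: C6H10N3O+.
M = 6×12.011 + 10×1.008 + 3×14.007 + 1×15.999 = 140.17 g/mol.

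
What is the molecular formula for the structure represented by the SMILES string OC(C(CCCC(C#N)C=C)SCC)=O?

C11H17NO2S

Heavy atoms from the SMILES: 11 C, 1 N, 2 O, 1 S.
Implicit hydrogens by atom environment:
  5 × C: 2 H each → 10
  3 × C: 1 H each → 3
  2 × C: no H
  1 × C: 3 H
  1 × N: no H
  1 × O: 1 H
  1 × O: no H
  1 × S: no H
  Total hydrogens = 17.
Molecular formula: C11H17NO2S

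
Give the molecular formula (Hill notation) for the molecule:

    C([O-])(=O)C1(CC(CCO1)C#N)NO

Heavy atoms from the SMILES: 7 C, 2 N, 4 O.
Implicit hydrogens by atom environment:
  3 × C: 2 H each → 6
  3 × C: no H
  2 × O: no H
  1 × C: 1 H
  1 × N: 1 H
  1 × N: no H
  1 × O: 1 H
  1 × O (charge -1): no H
  Total hydrogens = 9.
Net charge -1.
Molecular formula: C7H9N2O4-

C7H9N2O4-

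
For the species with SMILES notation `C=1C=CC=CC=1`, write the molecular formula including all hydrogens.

C6H6

Heavy atoms from the SMILES: 6 C.
Implicit hydrogens by atom environment:
  6 × C (aromatic): 1 H each → 6
  Total hydrogens = 6.
Molecular formula: C6H6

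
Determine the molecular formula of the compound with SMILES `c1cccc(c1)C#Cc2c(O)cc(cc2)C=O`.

Heavy atoms from the SMILES: 15 C, 2 O.
Implicit hydrogens by atom environment:
  8 × C (aromatic): 1 H each → 8
  4 × C (aromatic): no H
  2 × C: no H
  1 × C: 1 H
  1 × O: 1 H
  1 × O: no H
  Total hydrogens = 10.
Molecular formula: C15H10O2

C15H10O2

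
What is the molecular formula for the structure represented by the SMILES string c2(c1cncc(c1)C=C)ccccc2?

Heavy atoms from the SMILES: 13 C, 1 N.
Implicit hydrogens by atom environment:
  8 × C (aromatic): 1 H each → 8
  3 × C (aromatic): no H
  1 × C: 2 H
  1 × C: 1 H
  1 × N (aromatic): no H
  Total hydrogens = 11.
Molecular formula: C13H11N

C13H11N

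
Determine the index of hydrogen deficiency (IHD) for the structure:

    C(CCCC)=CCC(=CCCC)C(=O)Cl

Molecular formula from the SMILES: C13H21ClO.
DoU = (2C + 2 + N − H − X)/2 = (2·13 + 2 + 0 − 21 − 1)/2 = 6/2 = 3.
(Structurally: 0 ring(s) + 3 π bond(s) = 3.)

3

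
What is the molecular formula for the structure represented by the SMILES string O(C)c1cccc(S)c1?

C7H8OS

Heavy atoms from the SMILES: 7 C, 1 O, 1 S.
Implicit hydrogens by atom environment:
  4 × C (aromatic): 1 H each → 4
  2 × C (aromatic): no H
  1 × C: 3 H
  1 × O: no H
  1 × S: 1 H
  Total hydrogens = 8.
Molecular formula: C7H8OS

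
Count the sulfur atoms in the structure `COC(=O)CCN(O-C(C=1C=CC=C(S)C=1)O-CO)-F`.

1

The symbol for sulfur appears 1 time in the SMILES.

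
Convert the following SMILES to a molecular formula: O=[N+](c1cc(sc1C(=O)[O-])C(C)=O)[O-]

Heavy atoms from the SMILES: 7 C, 1 N, 5 O, 1 S.
Implicit hydrogens by atom environment:
  3 × C (aromatic): no H
  3 × O: no H
  2 × C: no H
  2 × O (charge -1): no H
  1 × C: 3 H
  1 × C (aromatic): 1 H
  1 × N (charge +1): no H
  1 × S (aromatic): no H
  Total hydrogens = 4.
Net charge -1.
Molecular formula: C7H4NO5S-

C7H4NO5S-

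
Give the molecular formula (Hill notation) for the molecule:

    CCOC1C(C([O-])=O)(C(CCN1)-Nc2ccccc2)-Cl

C14H18ClN2O3-

Heavy atoms from the SMILES: 14 C, 1 Cl, 2 N, 3 O.
Implicit hydrogens by atom environment:
  5 × C (aromatic): 1 H each → 5
  3 × C: 2 H each → 6
  2 × C: 1 H each → 2
  2 × C: no H
  2 × N: 1 H each → 2
  2 × O: no H
  1 × C: 3 H
  1 × C (aromatic): no H
  1 × Cl: no H
  1 × O (charge -1): no H
  Total hydrogens = 18.
Net charge -1.
Molecular formula: C14H18ClN2O3-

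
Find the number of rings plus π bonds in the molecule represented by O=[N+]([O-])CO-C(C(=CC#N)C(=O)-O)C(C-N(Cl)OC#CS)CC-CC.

7

Molecular formula from the SMILES: C14H18ClN3O6S.
DoU = (2C + 2 + N − H − X)/2 = (2·14 + 2 + 3 − 18 − 1)/2 = 14/2 = 7.
(Structurally: 0 ring(s) + 7 π bond(s) = 7.)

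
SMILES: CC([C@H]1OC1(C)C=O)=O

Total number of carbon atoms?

6

The symbol for carbon appears 6 times in the SMILES.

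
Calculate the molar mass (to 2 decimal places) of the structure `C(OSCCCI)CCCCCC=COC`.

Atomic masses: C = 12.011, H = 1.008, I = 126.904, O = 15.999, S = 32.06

Molecular formula: C12H23IO2S.
M = 12×12.011 + 23×1.008 + 1×126.904 + 2×15.999 + 1×32.06 = 358.28 g/mol.

358.28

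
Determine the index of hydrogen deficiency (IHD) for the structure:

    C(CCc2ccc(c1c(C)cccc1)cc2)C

Molecular formula from the SMILES: C17H20.
DoU = (2C + 2 + N − H − X)/2 = (2·17 + 2 + 0 − 20 − 0)/2 = 16/2 = 8.
(Structurally: 2 ring(s) + 6 π bond(s) = 8.)

8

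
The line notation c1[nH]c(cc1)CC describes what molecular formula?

Heavy atoms from the SMILES: 6 C, 1 N.
Implicit hydrogens by atom environment:
  3 × C (aromatic): 1 H each → 3
  1 × C: 3 H
  1 × C: 2 H
  1 × C (aromatic): no H
  1 × N (aromatic): 1 H
  Total hydrogens = 9.
Molecular formula: C6H9N

C6H9N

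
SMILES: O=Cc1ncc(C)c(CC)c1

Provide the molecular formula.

C9H11NO

Heavy atoms from the SMILES: 9 C, 1 N, 1 O.
Implicit hydrogens by atom environment:
  3 × C (aromatic): no H
  2 × C: 3 H each → 6
  2 × C (aromatic): 1 H each → 2
  1 × C: 2 H
  1 × C: 1 H
  1 × N (aromatic): no H
  1 × O: no H
  Total hydrogens = 11.
Molecular formula: C9H11NO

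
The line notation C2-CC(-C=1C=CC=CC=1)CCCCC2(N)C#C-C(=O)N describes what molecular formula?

C17H22N2O

Heavy atoms from the SMILES: 17 C, 2 N, 1 O.
Implicit hydrogens by atom environment:
  6 × C: 2 H each → 12
  5 × C (aromatic): 1 H each → 5
  4 × C: no H
  2 × N: 2 H each → 4
  1 × C: 1 H
  1 × C (aromatic): no H
  1 × O: no H
  Total hydrogens = 22.
Molecular formula: C17H22N2O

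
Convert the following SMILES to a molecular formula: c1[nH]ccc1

C4H5N

Heavy atoms from the SMILES: 4 C, 1 N.
Implicit hydrogens by atom environment:
  4 × C (aromatic): 1 H each → 4
  1 × N (aromatic): 1 H
  Total hydrogens = 5.
Molecular formula: C4H5N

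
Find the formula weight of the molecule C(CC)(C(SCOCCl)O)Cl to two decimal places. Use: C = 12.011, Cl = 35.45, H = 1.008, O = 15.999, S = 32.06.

219.12

Molecular formula: C6H12Cl2O2S.
M = 6×12.011 + 2×35.45 + 12×1.008 + 2×15.999 + 1×32.06 = 219.12 g/mol.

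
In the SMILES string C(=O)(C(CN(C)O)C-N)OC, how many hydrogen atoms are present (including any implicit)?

Hydrogens are implicit in SMILES; fill each atom to its normal valence:
  2 × C: 3 H each → 6
  2 × C: 2 H each → 4
  2 × O: no H
  1 × C: 1 H
  1 × C: no H
  1 × N: 2 H
  1 × N: no H
  1 × O: 1 H
  Total hydrogens = 14.

14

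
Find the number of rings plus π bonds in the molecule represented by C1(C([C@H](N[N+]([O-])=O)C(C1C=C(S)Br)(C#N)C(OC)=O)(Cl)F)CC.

6

Molecular formula from the SMILES: C12H14BrClFN3O4S.
DoU = (2C + 2 + N − H − X)/2 = (2·12 + 2 + 3 − 14 − 3)/2 = 12/2 = 6.
(Structurally: 1 ring(s) + 5 π bond(s) = 6.)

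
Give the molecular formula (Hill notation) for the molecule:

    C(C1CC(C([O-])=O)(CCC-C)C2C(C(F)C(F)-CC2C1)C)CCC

Heavy atoms from the SMILES: 20 C, 2 F, 2 O.
Implicit hydrogens by atom environment:
  9 × C: 2 H each → 18
  6 × C: 1 H each → 6
  3 × C: 3 H each → 9
  2 × C: no H
  2 × F: no H
  1 × O: no H
  1 × O (charge -1): no H
  Total hydrogens = 33.
Net charge -1.
Molecular formula: C20H33F2O2-

C20H33F2O2-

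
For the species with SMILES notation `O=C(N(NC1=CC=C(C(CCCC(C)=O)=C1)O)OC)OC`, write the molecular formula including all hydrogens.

Heavy atoms from the SMILES: 14 C, 2 N, 5 O.
Implicit hydrogens by atom environment:
  4 × O: no H
  3 × C: 3 H each → 9
  3 × C: 2 H each → 6
  3 × C (aromatic): 1 H each → 3
  3 × C (aromatic): no H
  2 × C: no H
  1 × N: 1 H
  1 × N: no H
  1 × O: 1 H
  Total hydrogens = 20.
Molecular formula: C14H20N2O5

C14H20N2O5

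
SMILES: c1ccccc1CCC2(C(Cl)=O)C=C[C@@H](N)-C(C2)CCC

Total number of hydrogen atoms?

Hydrogens are implicit in SMILES; fill each atom to its normal valence:
  5 × C: 2 H each → 10
  5 × C (aromatic): 1 H each → 5
  4 × C: 1 H each → 4
  2 × C: no H
  1 × C: 3 H
  1 × C (aromatic): no H
  1 × Cl: no H
  1 × N: 2 H
  1 × O: no H
  Total hydrogens = 24.

24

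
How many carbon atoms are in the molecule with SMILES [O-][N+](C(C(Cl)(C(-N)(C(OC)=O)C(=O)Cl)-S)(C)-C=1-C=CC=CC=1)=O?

13

The symbol for carbon appears 13 times in the SMILES. (Cl is a single chlorine, not C + l.)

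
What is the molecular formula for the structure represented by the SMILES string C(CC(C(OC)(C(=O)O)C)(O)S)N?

C7H15NO4S

Heavy atoms from the SMILES: 7 C, 1 N, 4 O, 1 S.
Implicit hydrogens by atom environment:
  3 × C: no H
  2 × C: 3 H each → 6
  2 × C: 2 H each → 4
  2 × O: 1 H each → 2
  2 × O: no H
  1 × N: 2 H
  1 × S: 1 H
  Total hydrogens = 15.
Molecular formula: C7H15NO4S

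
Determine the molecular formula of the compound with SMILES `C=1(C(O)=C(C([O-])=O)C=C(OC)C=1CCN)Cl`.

Heavy atoms from the SMILES: 10 C, 1 Cl, 1 N, 4 O.
Implicit hydrogens by atom environment:
  5 × C (aromatic): no H
  2 × C: 2 H each → 4
  2 × O: no H
  1 × C: 3 H
  1 × C (aromatic): 1 H
  1 × C: no H
  1 × Cl: no H
  1 × N: 2 H
  1 × O: 1 H
  1 × O (charge -1): no H
  Total hydrogens = 11.
Net charge -1.
Molecular formula: C10H11ClNO4-

C10H11ClNO4-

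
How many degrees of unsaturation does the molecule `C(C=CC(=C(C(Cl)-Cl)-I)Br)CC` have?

2

Molecular formula from the SMILES: C8H10BrCl2I.
DoU = (2C + 2 + N − H − X)/2 = (2·8 + 2 + 0 − 10 − 4)/2 = 4/2 = 2.
(Structurally: 0 ring(s) + 2 π bond(s) = 2.)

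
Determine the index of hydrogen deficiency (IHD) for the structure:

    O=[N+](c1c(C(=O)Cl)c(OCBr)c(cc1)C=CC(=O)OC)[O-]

Molecular formula from the SMILES: C12H9BrClNO6.
DoU = (2C + 2 + N − H − X)/2 = (2·12 + 2 + 1 − 9 − 2)/2 = 16/2 = 8.
(Structurally: 1 ring(s) + 7 π bond(s) = 8.)

8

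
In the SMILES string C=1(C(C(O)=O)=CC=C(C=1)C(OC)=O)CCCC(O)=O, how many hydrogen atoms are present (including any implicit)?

14

Hydrogens are implicit in SMILES; fill each atom to its normal valence:
  4 × O: no H
  3 × C: 2 H each → 6
  3 × C (aromatic): 1 H each → 3
  3 × C (aromatic): no H
  3 × C: no H
  2 × O: 1 H each → 2
  1 × C: 3 H
  Total hydrogens = 14.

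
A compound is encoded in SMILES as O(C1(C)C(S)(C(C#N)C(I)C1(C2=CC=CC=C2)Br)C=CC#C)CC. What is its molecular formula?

Heavy atoms from the SMILES: 1 Br, 19 C, 1 I, 1 N, 1 O, 1 S.
Implicit hydrogens by atom environment:
  5 × C: 1 H each → 5
  5 × C (aromatic): 1 H each → 5
  5 × C: no H
  2 × C: 3 H each → 6
  1 × Br: no H
  1 × C: 2 H
  1 × C (aromatic): no H
  1 × I: no H
  1 × N: no H
  1 × O: no H
  1 × S: 1 H
  Total hydrogens = 19.
Molecular formula: C19H19BrINOS

C19H19BrINOS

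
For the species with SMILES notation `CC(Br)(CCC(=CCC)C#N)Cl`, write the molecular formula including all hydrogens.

C9H13BrClN

Heavy atoms from the SMILES: 1 Br, 9 C, 1 Cl, 1 N.
Implicit hydrogens by atom environment:
  3 × C: 2 H each → 6
  3 × C: no H
  2 × C: 3 H each → 6
  1 × Br: no H
  1 × C: 1 H
  1 × Cl: no H
  1 × N: no H
  Total hydrogens = 13.
Molecular formula: C9H13BrClN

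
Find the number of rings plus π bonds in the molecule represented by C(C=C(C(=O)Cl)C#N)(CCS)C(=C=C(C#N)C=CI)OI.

9

Molecular formula from the SMILES: C13H9ClI2N2O2S.
DoU = (2C + 2 + N − H − X)/2 = (2·13 + 2 + 2 − 9 − 3)/2 = 18/2 = 9.
(Structurally: 0 ring(s) + 9 π bond(s) = 9.)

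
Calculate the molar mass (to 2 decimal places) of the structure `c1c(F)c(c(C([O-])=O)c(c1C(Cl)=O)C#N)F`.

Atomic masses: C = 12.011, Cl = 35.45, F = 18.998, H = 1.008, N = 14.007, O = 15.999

244.56

Molecular formula: C9HClF2NO3-.
M = 9×12.011 + 1×35.45 + 2×18.998 + 1×1.008 + 1×14.007 + 3×15.999 = 244.56 g/mol.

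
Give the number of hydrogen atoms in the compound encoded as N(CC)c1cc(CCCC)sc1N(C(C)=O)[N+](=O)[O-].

Hydrogens are implicit in SMILES; fill each atom to its normal valence:
  4 × C: 2 H each → 8
  3 × C: 3 H each → 9
  3 × C (aromatic): no H
  2 × O: no H
  1 × C (aromatic): 1 H
  1 × C: no H
  1 × N: 1 H
  1 × N: no H
  1 × N (charge +1): no H
  1 × O (charge -1): no H
  1 × S (aromatic): no H
  Total hydrogens = 19.

19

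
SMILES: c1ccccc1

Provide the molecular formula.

C6H6

Heavy atoms from the SMILES: 6 C.
Implicit hydrogens by atom environment:
  6 × C (aromatic): 1 H each → 6
  Total hydrogens = 6.
Molecular formula: C6H6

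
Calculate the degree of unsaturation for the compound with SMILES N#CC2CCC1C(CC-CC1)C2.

4

Molecular formula from the SMILES: C11H17N.
DoU = (2C + 2 + N − H − X)/2 = (2·11 + 2 + 1 − 17 − 0)/2 = 8/2 = 4.
(Structurally: 2 ring(s) + 2 π bond(s) = 4.)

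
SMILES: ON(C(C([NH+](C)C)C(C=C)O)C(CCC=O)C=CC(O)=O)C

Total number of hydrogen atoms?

27

Hydrogens are implicit in SMILES; fill each atom to its normal valence:
  8 × C: 1 H each → 8
  3 × C: 3 H each → 9
  3 × C: 2 H each → 6
  3 × O: 1 H each → 3
  2 × O: no H
  1 × C: no H
  1 × N (charge +1): 1 H
  1 × N: no H
  Total hydrogens = 27.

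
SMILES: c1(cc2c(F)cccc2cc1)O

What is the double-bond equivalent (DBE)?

Molecular formula from the SMILES: C10H7FO.
DoU = (2C + 2 + N − H − X)/2 = (2·10 + 2 + 0 − 7 − 1)/2 = 14/2 = 7.
(Structurally: 2 ring(s) + 5 π bond(s) = 7.)

7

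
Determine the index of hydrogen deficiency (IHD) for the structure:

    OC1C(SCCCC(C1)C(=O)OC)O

2

Molecular formula from the SMILES: C9H16O4S.
DoU = (2C + 2 + N − H − X)/2 = (2·9 + 2 + 0 − 16 − 0)/2 = 4/2 = 2.
(Structurally: 1 ring(s) + 1 π bond(s) = 2.)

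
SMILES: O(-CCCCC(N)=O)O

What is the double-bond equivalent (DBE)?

Molecular formula from the SMILES: C5H11NO3.
DoU = (2C + 2 + N − H − X)/2 = (2·5 + 2 + 1 − 11 − 0)/2 = 2/2 = 1.
(Structurally: 0 ring(s) + 1 π bond(s) = 1.)

1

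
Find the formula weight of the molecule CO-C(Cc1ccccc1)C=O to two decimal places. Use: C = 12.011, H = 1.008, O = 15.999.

Molecular formula: C10H12O2.
M = 10×12.011 + 12×1.008 + 2×15.999 = 164.20 g/mol.

164.20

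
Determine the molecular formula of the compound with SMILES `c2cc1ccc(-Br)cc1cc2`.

C10H7Br

Heavy atoms from the SMILES: 1 Br, 10 C.
Implicit hydrogens by atom environment:
  7 × C (aromatic): 1 H each → 7
  3 × C (aromatic): no H
  1 × Br: no H
  Total hydrogens = 7.
Molecular formula: C10H7Br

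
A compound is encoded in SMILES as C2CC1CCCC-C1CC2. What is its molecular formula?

Heavy atoms from the SMILES: 10 C.
Implicit hydrogens by atom environment:
  8 × C: 2 H each → 16
  2 × C: 1 H each → 2
  Total hydrogens = 18.
Molecular formula: C10H18

C10H18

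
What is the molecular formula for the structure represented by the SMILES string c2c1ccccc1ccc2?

C10H8

Heavy atoms from the SMILES: 10 C.
Implicit hydrogens by atom environment:
  8 × C (aromatic): 1 H each → 8
  2 × C (aromatic): no H
  Total hydrogens = 8.
Molecular formula: C10H8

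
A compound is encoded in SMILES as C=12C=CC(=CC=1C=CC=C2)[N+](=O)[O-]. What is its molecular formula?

C10H7NO2

Heavy atoms from the SMILES: 10 C, 1 N, 2 O.
Implicit hydrogens by atom environment:
  7 × C (aromatic): 1 H each → 7
  3 × C (aromatic): no H
  1 × N (charge +1): no H
  1 × O: no H
  1 × O (charge -1): no H
  Total hydrogens = 7.
Molecular formula: C10H7NO2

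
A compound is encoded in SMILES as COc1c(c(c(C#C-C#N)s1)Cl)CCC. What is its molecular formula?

C11H10ClNOS

Heavy atoms from the SMILES: 11 C, 1 Cl, 1 N, 1 O, 1 S.
Implicit hydrogens by atom environment:
  4 × C (aromatic): no H
  3 × C: no H
  2 × C: 3 H each → 6
  2 × C: 2 H each → 4
  1 × Cl: no H
  1 × N: no H
  1 × O: no H
  1 × S (aromatic): no H
  Total hydrogens = 10.
Molecular formula: C11H10ClNOS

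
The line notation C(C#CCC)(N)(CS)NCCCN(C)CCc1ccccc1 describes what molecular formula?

C18H29N3S

Heavy atoms from the SMILES: 18 C, 3 N, 1 S.
Implicit hydrogens by atom environment:
  7 × C: 2 H each → 14
  5 × C (aromatic): 1 H each → 5
  3 × C: no H
  2 × C: 3 H each → 6
  1 × C (aromatic): no H
  1 × N: 2 H
  1 × N: 1 H
  1 × N: no H
  1 × S: 1 H
  Total hydrogens = 29.
Molecular formula: C18H29N3S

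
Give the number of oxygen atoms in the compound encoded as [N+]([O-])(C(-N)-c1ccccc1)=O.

The symbol for oxygen appears 2 times in the SMILES.

2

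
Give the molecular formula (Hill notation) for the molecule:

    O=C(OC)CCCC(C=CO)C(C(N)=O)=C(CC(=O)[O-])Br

C13H17BrNO6-

Heavy atoms from the SMILES: 1 Br, 13 C, 1 N, 6 O.
Implicit hydrogens by atom environment:
  5 × C: no H
  4 × C: 2 H each → 8
  4 × O: no H
  3 × C: 1 H each → 3
  1 × Br: no H
  1 × C: 3 H
  1 × N: 2 H
  1 × O: 1 H
  1 × O (charge -1): no H
  Total hydrogens = 17.
Net charge -1.
Molecular formula: C13H17BrNO6-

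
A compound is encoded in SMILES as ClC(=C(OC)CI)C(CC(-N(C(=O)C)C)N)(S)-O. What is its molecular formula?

C10H18ClIN2O3S

Heavy atoms from the SMILES: 10 C, 1 Cl, 1 I, 2 N, 3 O, 1 S.
Implicit hydrogens by atom environment:
  4 × C: no H
  3 × C: 3 H each → 9
  2 × C: 2 H each → 4
  2 × O: no H
  1 × C: 1 H
  1 × Cl: no H
  1 × I: no H
  1 × N: 2 H
  1 × N: no H
  1 × O: 1 H
  1 × S: 1 H
  Total hydrogens = 18.
Molecular formula: C10H18ClIN2O3S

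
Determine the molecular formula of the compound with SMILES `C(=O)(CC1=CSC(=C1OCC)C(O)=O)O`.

C9H10O5S

Heavy atoms from the SMILES: 9 C, 5 O, 1 S.
Implicit hydrogens by atom environment:
  3 × C (aromatic): no H
  3 × O: no H
  2 × C: 2 H each → 4
  2 × C: no H
  2 × O: 1 H each → 2
  1 × C: 3 H
  1 × C (aromatic): 1 H
  1 × S (aromatic): no H
  Total hydrogens = 10.
Molecular formula: C9H10O5S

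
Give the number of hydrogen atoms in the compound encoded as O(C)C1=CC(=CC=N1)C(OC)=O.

Hydrogens are implicit in SMILES; fill each atom to its normal valence:
  3 × C (aromatic): 1 H each → 3
  3 × O: no H
  2 × C: 3 H each → 6
  2 × C (aromatic): no H
  1 × C: no H
  1 × N (aromatic): no H
  Total hydrogens = 9.

9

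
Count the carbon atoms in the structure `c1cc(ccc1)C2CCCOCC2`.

12

The symbol for carbon appears 12 times in the SMILES. Lowercase c denotes aromatic carbon and counts toward C.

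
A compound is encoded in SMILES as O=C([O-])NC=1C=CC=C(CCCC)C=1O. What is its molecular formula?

Heavy atoms from the SMILES: 11 C, 1 N, 3 O.
Implicit hydrogens by atom environment:
  3 × C: 2 H each → 6
  3 × C (aromatic): 1 H each → 3
  3 × C (aromatic): no H
  1 × C: 3 H
  1 × C: no H
  1 × N: 1 H
  1 × O: 1 H
  1 × O: no H
  1 × O (charge -1): no H
  Total hydrogens = 14.
Net charge -1.
Molecular formula: C11H14NO3-

C11H14NO3-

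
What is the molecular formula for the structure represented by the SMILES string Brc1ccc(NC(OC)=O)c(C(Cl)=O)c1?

C9H7BrClNO3

Heavy atoms from the SMILES: 1 Br, 9 C, 1 Cl, 1 N, 3 O.
Implicit hydrogens by atom environment:
  3 × C (aromatic): 1 H each → 3
  3 × C (aromatic): no H
  3 × O: no H
  2 × C: no H
  1 × Br: no H
  1 × C: 3 H
  1 × Cl: no H
  1 × N: 1 H
  Total hydrogens = 7.
Molecular formula: C9H7BrClNO3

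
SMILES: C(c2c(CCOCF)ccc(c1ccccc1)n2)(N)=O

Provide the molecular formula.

Heavy atoms from the SMILES: 15 C, 1 F, 2 N, 2 O.
Implicit hydrogens by atom environment:
  7 × C (aromatic): 1 H each → 7
  4 × C (aromatic): no H
  3 × C: 2 H each → 6
  2 × O: no H
  1 × C: no H
  1 × F: no H
  1 × N: 2 H
  1 × N (aromatic): no H
  Total hydrogens = 15.
Molecular formula: C15H15FN2O2

C15H15FN2O2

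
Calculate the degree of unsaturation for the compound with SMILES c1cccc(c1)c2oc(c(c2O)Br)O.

Molecular formula from the SMILES: C10H7BrO3.
DoU = (2C + 2 + N − H − X)/2 = (2·10 + 2 + 0 − 7 − 1)/2 = 14/2 = 7.
(Structurally: 2 ring(s) + 5 π bond(s) = 7.)

7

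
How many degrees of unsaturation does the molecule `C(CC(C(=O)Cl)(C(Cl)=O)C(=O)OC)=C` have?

4

Molecular formula from the SMILES: C8H8Cl2O4.
DoU = (2C + 2 + N − H − X)/2 = (2·8 + 2 + 0 − 8 − 2)/2 = 8/2 = 4.
(Structurally: 0 ring(s) + 4 π bond(s) = 4.)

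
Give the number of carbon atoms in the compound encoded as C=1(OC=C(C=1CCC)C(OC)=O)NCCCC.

The symbol for carbon appears 13 times in the SMILES.

13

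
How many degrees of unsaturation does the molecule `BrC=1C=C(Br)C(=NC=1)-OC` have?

4

Molecular formula from the SMILES: C6H5Br2NO.
DoU = (2C + 2 + N − H − X)/2 = (2·6 + 2 + 1 − 5 − 2)/2 = 8/2 = 4.
(Structurally: 1 ring(s) + 3 π bond(s) = 4.)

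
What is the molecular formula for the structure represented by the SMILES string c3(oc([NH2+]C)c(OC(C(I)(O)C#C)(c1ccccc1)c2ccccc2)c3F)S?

C21H18FINO3S+

Heavy atoms from the SMILES: 21 C, 1 F, 1 I, 1 N, 3 O, 1 S.
Implicit hydrogens by atom environment:
  10 × C (aromatic): 1 H each → 10
  6 × C (aromatic): no H
  3 × C: no H
  1 × C: 3 H
  1 × C: 1 H
  1 × F: no H
  1 × I: no H
  1 × N (charge +1): 2 H
  1 × O: 1 H
  1 × O (aromatic): no H
  1 × O: no H
  1 × S: 1 H
  Total hydrogens = 18.
Net charge +1.
Molecular formula: C21H18FINO3S+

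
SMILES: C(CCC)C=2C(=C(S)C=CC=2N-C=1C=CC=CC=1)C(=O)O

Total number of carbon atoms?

17

The symbol for carbon appears 17 times in the SMILES.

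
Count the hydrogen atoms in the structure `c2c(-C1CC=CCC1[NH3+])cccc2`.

16

Hydrogens are implicit in SMILES; fill each atom to its normal valence:
  5 × C (aromatic): 1 H each → 5
  4 × C: 1 H each → 4
  2 × C: 2 H each → 4
  1 × C (aromatic): no H
  1 × N (charge +1): 3 H
  Total hydrogens = 16.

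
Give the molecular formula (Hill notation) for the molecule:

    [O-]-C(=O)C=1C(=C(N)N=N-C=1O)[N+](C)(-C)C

Heavy atoms from the SMILES: 8 C, 4 N, 3 O.
Implicit hydrogens by atom environment:
  4 × C (aromatic): no H
  3 × C: 3 H each → 9
  2 × N (aromatic): no H
  1 × C: no H
  1 × N: 2 H
  1 × N (charge +1): no H
  1 × O: 1 H
  1 × O: no H
  1 × O (charge -1): no H
  Total hydrogens = 12.
Molecular formula: C8H12N4O3

C8H12N4O3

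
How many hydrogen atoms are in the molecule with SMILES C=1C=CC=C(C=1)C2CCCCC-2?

Hydrogens are implicit in SMILES; fill each atom to its normal valence:
  5 × C: 2 H each → 10
  5 × C (aromatic): 1 H each → 5
  1 × C: 1 H
  1 × C (aromatic): no H
  Total hydrogens = 16.

16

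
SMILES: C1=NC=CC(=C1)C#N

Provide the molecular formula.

Heavy atoms from the SMILES: 6 C, 2 N.
Implicit hydrogens by atom environment:
  4 × C (aromatic): 1 H each → 4
  1 × C (aromatic): no H
  1 × C: no H
  1 × N (aromatic): no H
  1 × N: no H
  Total hydrogens = 4.
Molecular formula: C6H4N2

C6H4N2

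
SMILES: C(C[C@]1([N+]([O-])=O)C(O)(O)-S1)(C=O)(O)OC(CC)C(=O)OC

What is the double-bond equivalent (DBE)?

Molecular formula from the SMILES: C10H15NO9S.
DoU = (2C + 2 + N − H − X)/2 = (2·10 + 2 + 1 − 15 − 0)/2 = 8/2 = 4.
(Structurally: 1 ring(s) + 3 π bond(s) = 4.)

4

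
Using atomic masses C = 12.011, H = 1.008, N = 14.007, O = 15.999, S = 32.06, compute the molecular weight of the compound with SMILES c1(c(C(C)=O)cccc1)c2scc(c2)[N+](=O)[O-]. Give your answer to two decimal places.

Molecular formula: C12H9NO3S.
M = 12×12.011 + 9×1.008 + 1×14.007 + 3×15.999 + 1×32.06 = 247.27 g/mol.

247.27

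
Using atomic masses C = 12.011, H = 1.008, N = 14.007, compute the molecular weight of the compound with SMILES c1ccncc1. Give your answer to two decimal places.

Molecular formula: C5H5N.
M = 5×12.011 + 5×1.008 + 1×14.007 = 79.10 g/mol.

79.10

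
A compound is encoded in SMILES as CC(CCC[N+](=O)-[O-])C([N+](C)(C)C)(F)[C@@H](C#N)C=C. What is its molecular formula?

Heavy atoms from the SMILES: 13 C, 1 F, 3 N, 2 O.
Implicit hydrogens by atom environment:
  4 × C: 3 H each → 12
  4 × C: 2 H each → 8
  3 × C: 1 H each → 3
  2 × C: no H
  2 × N (charge +1): no H
  1 × F: no H
  1 × N: no H
  1 × O: no H
  1 × O (charge -1): no H
  Total hydrogens = 23.
Net charge +1.
Molecular formula: C13H23FN3O2+

C13H23FN3O2+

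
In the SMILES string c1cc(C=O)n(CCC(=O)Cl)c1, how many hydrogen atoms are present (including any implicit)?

Hydrogens are implicit in SMILES; fill each atom to its normal valence:
  3 × C (aromatic): 1 H each → 3
  2 × C: 2 H each → 4
  2 × O: no H
  1 × C: 1 H
  1 × C (aromatic): no H
  1 × C: no H
  1 × Cl: no H
  1 × N (aromatic): no H
  Total hydrogens = 8.

8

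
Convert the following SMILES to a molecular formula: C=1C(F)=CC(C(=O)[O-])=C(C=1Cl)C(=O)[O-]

[C8H2ClFO4]2-

Heavy atoms from the SMILES: 8 C, 1 Cl, 1 F, 4 O.
Implicit hydrogens by atom environment:
  4 × C (aromatic): no H
  2 × C (aromatic): 1 H each → 2
  2 × C: no H
  2 × O: no H
  2 × O (charge -1): no H
  1 × Cl: no H
  1 × F: no H
  Total hydrogens = 2.
Net charge -2.
Molecular formula: [C8H2ClFO4]2-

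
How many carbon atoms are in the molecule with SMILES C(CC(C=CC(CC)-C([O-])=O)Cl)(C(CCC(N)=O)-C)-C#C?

16

The symbol for carbon appears 16 times in the SMILES. (Cl is a single chlorine, not C + l.)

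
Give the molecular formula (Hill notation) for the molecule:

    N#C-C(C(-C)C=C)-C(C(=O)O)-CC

Heavy atoms from the SMILES: 10 C, 1 N, 2 O.
Implicit hydrogens by atom environment:
  4 × C: 1 H each → 4
  2 × C: 3 H each → 6
  2 × C: 2 H each → 4
  2 × C: no H
  1 × N: no H
  1 × O: 1 H
  1 × O: no H
  Total hydrogens = 15.
Molecular formula: C10H15NO2

C10H15NO2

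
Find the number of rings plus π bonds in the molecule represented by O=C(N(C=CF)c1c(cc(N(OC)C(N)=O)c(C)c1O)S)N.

Molecular formula from the SMILES: C12H15FN4O4S.
DoU = (2C + 2 + N − H − X)/2 = (2·12 + 2 + 4 − 15 − 1)/2 = 14/2 = 7.
(Structurally: 1 ring(s) + 6 π bond(s) = 7.)

7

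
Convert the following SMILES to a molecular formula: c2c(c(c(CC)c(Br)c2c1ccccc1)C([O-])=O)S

Heavy atoms from the SMILES: 1 Br, 15 C, 2 O, 1 S.
Implicit hydrogens by atom environment:
  6 × C (aromatic): 1 H each → 6
  6 × C (aromatic): no H
  1 × Br: no H
  1 × C: 3 H
  1 × C: 2 H
  1 × C: no H
  1 × O: no H
  1 × O (charge -1): no H
  1 × S: 1 H
  Total hydrogens = 12.
Net charge -1.
Molecular formula: C15H12BrO2S-

C15H12BrO2S-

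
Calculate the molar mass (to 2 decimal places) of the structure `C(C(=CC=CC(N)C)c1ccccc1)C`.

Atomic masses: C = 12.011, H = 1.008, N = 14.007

201.31

Molecular formula: C14H19N.
M = 14×12.011 + 19×1.008 + 1×14.007 = 201.31 g/mol.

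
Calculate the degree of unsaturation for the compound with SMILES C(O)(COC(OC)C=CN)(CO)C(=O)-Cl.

2

Molecular formula from the SMILES: C8H14ClNO5.
DoU = (2C + 2 + N − H − X)/2 = (2·8 + 2 + 1 − 14 − 1)/2 = 4/2 = 2.
(Structurally: 0 ring(s) + 2 π bond(s) = 2.)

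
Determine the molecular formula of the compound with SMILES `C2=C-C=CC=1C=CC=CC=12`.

C10H8

Heavy atoms from the SMILES: 10 C.
Implicit hydrogens by atom environment:
  8 × C (aromatic): 1 H each → 8
  2 × C (aromatic): no H
  Total hydrogens = 8.
Molecular formula: C10H8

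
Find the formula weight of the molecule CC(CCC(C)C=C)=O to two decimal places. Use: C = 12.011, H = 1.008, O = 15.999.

Molecular formula: C8H14O.
M = 8×12.011 + 14×1.008 + 1×15.999 = 126.20 g/mol.

126.20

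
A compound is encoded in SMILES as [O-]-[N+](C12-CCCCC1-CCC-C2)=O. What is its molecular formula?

C10H17NO2

Heavy atoms from the SMILES: 10 C, 1 N, 2 O.
Implicit hydrogens by atom environment:
  8 × C: 2 H each → 16
  1 × C: 1 H
  1 × C: no H
  1 × N (charge +1): no H
  1 × O: no H
  1 × O (charge -1): no H
  Total hydrogens = 17.
Molecular formula: C10H17NO2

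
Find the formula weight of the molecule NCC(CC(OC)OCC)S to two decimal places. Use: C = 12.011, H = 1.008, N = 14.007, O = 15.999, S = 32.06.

179.28

Molecular formula: C7H17NO2S.
M = 7×12.011 + 17×1.008 + 1×14.007 + 2×15.999 + 1×32.06 = 179.28 g/mol.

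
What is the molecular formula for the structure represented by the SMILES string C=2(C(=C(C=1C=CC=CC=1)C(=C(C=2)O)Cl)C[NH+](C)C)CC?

Heavy atoms from the SMILES: 17 C, 1 Cl, 1 N, 1 O.
Implicit hydrogens by atom environment:
  6 × C (aromatic): 1 H each → 6
  6 × C (aromatic): no H
  3 × C: 3 H each → 9
  2 × C: 2 H each → 4
  1 × Cl: no H
  1 × N (charge +1): 1 H
  1 × O: 1 H
  Total hydrogens = 21.
Net charge +1.
Molecular formula: C17H21ClNO+

C17H21ClNO+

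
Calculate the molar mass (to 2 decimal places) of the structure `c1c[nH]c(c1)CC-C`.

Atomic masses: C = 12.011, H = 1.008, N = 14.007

109.17

Molecular formula: C7H11N.
M = 7×12.011 + 11×1.008 + 1×14.007 = 109.17 g/mol.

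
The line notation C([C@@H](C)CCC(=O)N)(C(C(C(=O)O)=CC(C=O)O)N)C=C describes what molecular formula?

Heavy atoms from the SMILES: 14 C, 2 N, 5 O.
Implicit hydrogens by atom environment:
  7 × C: 1 H each → 7
  3 × C: 2 H each → 6
  3 × C: no H
  3 × O: no H
  2 × N: 2 H each → 4
  2 × O: 1 H each → 2
  1 × C: 3 H
  Total hydrogens = 22.
Molecular formula: C14H22N2O5

C14H22N2O5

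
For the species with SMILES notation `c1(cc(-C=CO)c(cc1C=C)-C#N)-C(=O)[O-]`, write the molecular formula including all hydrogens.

Heavy atoms from the SMILES: 12 C, 1 N, 3 O.
Implicit hydrogens by atom environment:
  4 × C (aromatic): no H
  3 × C: 1 H each → 3
  2 × C (aromatic): 1 H each → 2
  2 × C: no H
  1 × C: 2 H
  1 × N: no H
  1 × O: 1 H
  1 × O: no H
  1 × O (charge -1): no H
  Total hydrogens = 8.
Net charge -1.
Molecular formula: C12H8NO3-

C12H8NO3-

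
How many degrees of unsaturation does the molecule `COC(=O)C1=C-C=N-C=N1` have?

5

Molecular formula from the SMILES: C6H6N2O2.
DoU = (2C + 2 + N − H − X)/2 = (2·6 + 2 + 2 − 6 − 0)/2 = 10/2 = 5.
(Structurally: 1 ring(s) + 4 π bond(s) = 5.)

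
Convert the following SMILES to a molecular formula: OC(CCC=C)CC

C7H14O

Heavy atoms from the SMILES: 7 C, 1 O.
Implicit hydrogens by atom environment:
  4 × C: 2 H each → 8
  2 × C: 1 H each → 2
  1 × C: 3 H
  1 × O: 1 H
  Total hydrogens = 14.
Molecular formula: C7H14O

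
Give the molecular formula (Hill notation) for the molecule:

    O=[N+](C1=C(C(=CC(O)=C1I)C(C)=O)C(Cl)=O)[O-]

C9H5ClINO5

Heavy atoms from the SMILES: 9 C, 1 Cl, 1 I, 1 N, 5 O.
Implicit hydrogens by atom environment:
  5 × C (aromatic): no H
  3 × O: no H
  2 × C: no H
  1 × C: 3 H
  1 × C (aromatic): 1 H
  1 × Cl: no H
  1 × I: no H
  1 × N (charge +1): no H
  1 × O: 1 H
  1 × O (charge -1): no H
  Total hydrogens = 5.
Molecular formula: C9H5ClINO5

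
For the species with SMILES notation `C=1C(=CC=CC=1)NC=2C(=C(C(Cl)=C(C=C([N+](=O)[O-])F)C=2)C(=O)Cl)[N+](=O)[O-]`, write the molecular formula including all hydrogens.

C15H8Cl2FN3O5

Heavy atoms from the SMILES: 15 C, 2 Cl, 1 F, 3 N, 5 O.
Implicit hydrogens by atom environment:
  6 × C (aromatic): 1 H each → 6
  6 × C (aromatic): no H
  3 × O: no H
  2 × C: no H
  2 × Cl: no H
  2 × N (charge +1): no H
  2 × O (charge -1): no H
  1 × C: 1 H
  1 × F: no H
  1 × N: 1 H
  Total hydrogens = 8.
Molecular formula: C15H8Cl2FN3O5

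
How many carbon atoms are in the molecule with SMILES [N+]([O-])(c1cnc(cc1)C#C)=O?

The symbol for carbon appears 7 times in the SMILES. Lowercase c denotes aromatic carbon and counts toward C.

7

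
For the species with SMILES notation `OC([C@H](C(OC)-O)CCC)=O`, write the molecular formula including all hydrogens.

C7H14O4

Heavy atoms from the SMILES: 7 C, 4 O.
Implicit hydrogens by atom environment:
  2 × C: 3 H each → 6
  2 × C: 2 H each → 4
  2 × C: 1 H each → 2
  2 × O: 1 H each → 2
  2 × O: no H
  1 × C: no H
  Total hydrogens = 14.
Molecular formula: C7H14O4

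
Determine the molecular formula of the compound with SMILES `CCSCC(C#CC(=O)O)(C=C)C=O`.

C10H12O3S

Heavy atoms from the SMILES: 10 C, 3 O, 1 S.
Implicit hydrogens by atom environment:
  4 × C: no H
  3 × C: 2 H each → 6
  2 × C: 1 H each → 2
  2 × O: no H
  1 × C: 3 H
  1 × O: 1 H
  1 × S: no H
  Total hydrogens = 12.
Molecular formula: C10H12O3S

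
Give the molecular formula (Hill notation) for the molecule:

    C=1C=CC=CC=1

C6H6

Heavy atoms from the SMILES: 6 C.
Implicit hydrogens by atom environment:
  6 × C (aromatic): 1 H each → 6
  Total hydrogens = 6.
Molecular formula: C6H6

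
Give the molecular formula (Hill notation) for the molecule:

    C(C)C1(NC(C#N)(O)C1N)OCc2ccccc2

C13H17N3O2

Heavy atoms from the SMILES: 13 C, 3 N, 2 O.
Implicit hydrogens by atom environment:
  5 × C (aromatic): 1 H each → 5
  3 × C: no H
  2 × C: 2 H each → 4
  1 × C: 3 H
  1 × C: 1 H
  1 × C (aromatic): no H
  1 × N: 2 H
  1 × N: 1 H
  1 × N: no H
  1 × O: 1 H
  1 × O: no H
  Total hydrogens = 17.
Molecular formula: C13H17N3O2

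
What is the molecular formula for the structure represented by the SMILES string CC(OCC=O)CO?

C5H10O3

Heavy atoms from the SMILES: 5 C, 3 O.
Implicit hydrogens by atom environment:
  2 × C: 2 H each → 4
  2 × C: 1 H each → 2
  2 × O: no H
  1 × C: 3 H
  1 × O: 1 H
  Total hydrogens = 10.
Molecular formula: C5H10O3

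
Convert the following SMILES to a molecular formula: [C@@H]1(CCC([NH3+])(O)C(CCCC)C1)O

Heavy atoms from the SMILES: 10 C, 1 N, 2 O.
Implicit hydrogens by atom environment:
  6 × C: 2 H each → 12
  2 × C: 1 H each → 2
  2 × O: 1 H each → 2
  1 × C: 3 H
  1 × C: no H
  1 × N (charge +1): 3 H
  Total hydrogens = 22.
Net charge +1.
Molecular formula: C10H22NO2+

C10H22NO2+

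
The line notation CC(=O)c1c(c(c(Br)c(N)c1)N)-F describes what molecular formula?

C8H8BrFN2O

Heavy atoms from the SMILES: 1 Br, 8 C, 1 F, 2 N, 1 O.
Implicit hydrogens by atom environment:
  5 × C (aromatic): no H
  2 × N: 2 H each → 4
  1 × Br: no H
  1 × C: 3 H
  1 × C (aromatic): 1 H
  1 × C: no H
  1 × F: no H
  1 × O: no H
  Total hydrogens = 8.
Molecular formula: C8H8BrFN2O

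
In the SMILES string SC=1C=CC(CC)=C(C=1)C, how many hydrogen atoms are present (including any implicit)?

Hydrogens are implicit in SMILES; fill each atom to its normal valence:
  3 × C (aromatic): 1 H each → 3
  3 × C (aromatic): no H
  2 × C: 3 H each → 6
  1 × C: 2 H
  1 × S: 1 H
  Total hydrogens = 12.

12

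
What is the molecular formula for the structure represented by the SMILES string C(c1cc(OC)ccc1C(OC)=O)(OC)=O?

Heavy atoms from the SMILES: 11 C, 5 O.
Implicit hydrogens by atom environment:
  5 × O: no H
  3 × C: 3 H each → 9
  3 × C (aromatic): 1 H each → 3
  3 × C (aromatic): no H
  2 × C: no H
  Total hydrogens = 12.
Molecular formula: C11H12O5

C11H12O5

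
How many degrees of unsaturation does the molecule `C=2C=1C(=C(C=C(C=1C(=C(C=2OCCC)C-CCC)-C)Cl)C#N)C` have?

Molecular formula from the SMILES: C20H24ClNO.
DoU = (2C + 2 + N − H − X)/2 = (2·20 + 2 + 1 − 24 − 1)/2 = 18/2 = 9.
(Structurally: 2 ring(s) + 7 π bond(s) = 9.)

9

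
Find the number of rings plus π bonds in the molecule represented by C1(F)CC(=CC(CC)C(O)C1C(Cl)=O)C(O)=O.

4

Molecular formula from the SMILES: C11H14ClFO4.
DoU = (2C + 2 + N − H − X)/2 = (2·11 + 2 + 0 − 14 − 2)/2 = 8/2 = 4.
(Structurally: 1 ring(s) + 3 π bond(s) = 4.)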